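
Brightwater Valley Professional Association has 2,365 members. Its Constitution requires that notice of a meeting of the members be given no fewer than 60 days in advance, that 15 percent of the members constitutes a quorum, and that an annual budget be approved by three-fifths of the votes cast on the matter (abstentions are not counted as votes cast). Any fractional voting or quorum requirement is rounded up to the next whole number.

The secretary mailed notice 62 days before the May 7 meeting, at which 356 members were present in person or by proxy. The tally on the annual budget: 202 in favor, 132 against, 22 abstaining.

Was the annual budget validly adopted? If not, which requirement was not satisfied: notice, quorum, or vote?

Notice: 62 days given; 60 required. Satisfied.
Quorum: 15% of 2,365 = 354.75, rounded up to 355; 356 present. Satisfied.
Vote: requires three-fifths of the votes cast (356 − 22 abstaining = 334); 3/5 of 334 = 200.40, rounded up to 201, so 201 needed; 202 in favor. Satisfied.

Valid — all requirements satisfied.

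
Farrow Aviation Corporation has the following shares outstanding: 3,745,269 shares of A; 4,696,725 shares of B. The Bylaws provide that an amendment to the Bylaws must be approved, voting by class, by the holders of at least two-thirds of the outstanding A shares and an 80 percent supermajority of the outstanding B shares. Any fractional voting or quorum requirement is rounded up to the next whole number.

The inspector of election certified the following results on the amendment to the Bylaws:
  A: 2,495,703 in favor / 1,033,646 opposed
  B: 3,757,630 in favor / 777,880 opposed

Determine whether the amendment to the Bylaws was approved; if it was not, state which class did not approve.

Not approved — the A shares did not give the required vote.

A: 2/3 of 3745269 = 2496846; 2,496,846 required, 2,495,703 in favor — not approved.
B: 4/5 of 4696725 = 3757380; 3,757,380 required, 3,757,630 in favor — approved.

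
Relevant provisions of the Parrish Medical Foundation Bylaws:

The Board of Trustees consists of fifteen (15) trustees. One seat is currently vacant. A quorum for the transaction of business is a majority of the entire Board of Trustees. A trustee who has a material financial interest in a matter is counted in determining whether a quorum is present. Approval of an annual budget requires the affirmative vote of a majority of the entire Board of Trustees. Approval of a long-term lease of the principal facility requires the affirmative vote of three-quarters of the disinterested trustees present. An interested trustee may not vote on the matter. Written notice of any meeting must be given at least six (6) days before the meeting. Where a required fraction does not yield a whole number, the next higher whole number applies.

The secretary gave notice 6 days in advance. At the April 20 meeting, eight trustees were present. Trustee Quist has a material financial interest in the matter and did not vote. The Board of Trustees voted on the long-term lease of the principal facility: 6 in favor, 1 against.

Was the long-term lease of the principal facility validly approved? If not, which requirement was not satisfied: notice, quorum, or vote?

Valid — all requirements satisfied.

Notice: 6 days given; 6 required (6 ≥ 6). Satisfied.
Quorum: 8 present (interested trustees count toward quorum); quorum is 8. Satisfied.
Vote: the long-term lease of the principal facility requires three-fourths of the disinterested trustees present (8 − 1 = 7). 3/4 of 7 = 5.25, rounded up to 6, so 6 affirmative votes are needed; 6 voted in favor. Satisfied.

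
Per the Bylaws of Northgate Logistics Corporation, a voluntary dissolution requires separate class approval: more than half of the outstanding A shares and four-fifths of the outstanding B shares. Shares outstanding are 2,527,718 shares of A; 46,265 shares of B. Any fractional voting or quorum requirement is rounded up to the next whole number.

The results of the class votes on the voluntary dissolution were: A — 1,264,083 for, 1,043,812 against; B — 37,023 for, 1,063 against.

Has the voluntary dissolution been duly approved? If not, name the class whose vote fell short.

Approved — every class gave the required vote.

A: a majority of 2527718 is 1263860; 1,263,860 required, 1,264,083 in favor — approved.
B: 4/5 of 46265 = 37012; 37,012 required, 37,023 in favor — approved.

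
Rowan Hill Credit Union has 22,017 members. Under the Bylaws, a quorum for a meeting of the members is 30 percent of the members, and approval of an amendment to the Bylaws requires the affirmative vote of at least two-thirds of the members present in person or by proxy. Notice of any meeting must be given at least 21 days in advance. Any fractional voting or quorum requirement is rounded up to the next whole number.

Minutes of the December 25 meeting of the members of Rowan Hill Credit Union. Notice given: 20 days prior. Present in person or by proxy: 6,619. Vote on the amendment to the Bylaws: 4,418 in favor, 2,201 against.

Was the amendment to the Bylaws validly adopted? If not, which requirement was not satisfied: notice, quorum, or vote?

Notice: 20 days given; 21 required. Not satisfied.
Quorum: 30% of 22,017 = 6,605.10, rounded up to 6,606; 6,619 present. Satisfied.
Vote: requires two-thirds of those present (6,619); 2/3 of 6619 = 4412.67, rounded up to 4413, so 4,413 needed; 4,418 in favor. Satisfied.

Invalid — notice requirement not satisfied.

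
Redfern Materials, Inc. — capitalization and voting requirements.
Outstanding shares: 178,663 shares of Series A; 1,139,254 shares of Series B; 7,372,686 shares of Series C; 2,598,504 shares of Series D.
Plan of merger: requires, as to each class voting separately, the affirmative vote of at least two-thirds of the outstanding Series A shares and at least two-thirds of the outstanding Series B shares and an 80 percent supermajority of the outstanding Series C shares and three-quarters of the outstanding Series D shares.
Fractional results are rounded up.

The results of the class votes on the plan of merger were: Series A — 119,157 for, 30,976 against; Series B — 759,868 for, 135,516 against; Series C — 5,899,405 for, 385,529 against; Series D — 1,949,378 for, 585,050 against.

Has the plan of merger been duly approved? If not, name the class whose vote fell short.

Approved — every class gave the required vote.

Series A: 2/3 of 178663 = 119108.67, rounded up to 119109; 119,109 required, 119,157 in favor — approved.
Series B: 2/3 of 1139254 = 759502.67, rounded up to 759503; 759,503 required, 759,868 in favor — approved.
Series C: 4/5 of 7372686 = 5898148.80, rounded up to 5898149; 5,898,149 required, 5,899,405 in favor — approved.
Series D: 3/4 of 2598504 = 1948878; 1,948,878 required, 1,949,378 in favor — approved.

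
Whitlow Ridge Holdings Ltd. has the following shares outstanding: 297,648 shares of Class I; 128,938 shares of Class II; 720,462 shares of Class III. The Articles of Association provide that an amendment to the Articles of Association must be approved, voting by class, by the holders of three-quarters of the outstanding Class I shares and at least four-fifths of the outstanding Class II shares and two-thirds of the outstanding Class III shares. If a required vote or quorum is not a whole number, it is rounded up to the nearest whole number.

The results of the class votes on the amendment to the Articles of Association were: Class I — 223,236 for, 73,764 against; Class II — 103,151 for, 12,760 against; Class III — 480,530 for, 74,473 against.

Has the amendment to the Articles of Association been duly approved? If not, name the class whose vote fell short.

Approved — every class gave the required vote.

Class I: 3/4 of 297648 = 223236; 223,236 required, 223,236 in favor — approved.
Class II: 4/5 of 128938 = 103150.40, rounded up to 103151; 103,151 required, 103,151 in favor — approved.
Class III: 2/3 of 720462 = 480308; 480,308 required, 480,530 in favor — approved.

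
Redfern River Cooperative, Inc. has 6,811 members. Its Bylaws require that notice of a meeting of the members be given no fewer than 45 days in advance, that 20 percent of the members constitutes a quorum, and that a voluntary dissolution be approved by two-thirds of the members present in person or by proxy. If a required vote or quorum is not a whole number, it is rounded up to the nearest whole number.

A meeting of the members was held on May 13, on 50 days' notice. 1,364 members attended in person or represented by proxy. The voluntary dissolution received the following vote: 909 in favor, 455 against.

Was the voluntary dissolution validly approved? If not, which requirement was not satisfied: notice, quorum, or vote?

Invalid — vote requirement not satisfied.

Notice: 50 days given; 45 required. Satisfied.
Quorum: 20% of 6,811 = 1,362.20, rounded up to 1,363; 1,364 present. Satisfied.
Vote: requires two-thirds of those present (1,364); 2/3 of 1364 = 909.33, rounded up to 910, so 910 needed; 909 in favor. Not satisfied.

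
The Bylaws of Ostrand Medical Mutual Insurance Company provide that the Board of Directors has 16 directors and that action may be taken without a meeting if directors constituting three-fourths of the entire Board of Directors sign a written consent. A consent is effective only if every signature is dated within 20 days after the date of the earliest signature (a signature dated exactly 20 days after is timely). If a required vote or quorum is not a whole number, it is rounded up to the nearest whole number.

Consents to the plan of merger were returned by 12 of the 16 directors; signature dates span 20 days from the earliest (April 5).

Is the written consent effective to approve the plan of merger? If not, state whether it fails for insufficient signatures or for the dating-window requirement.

Signatures required: three-fourths of 16 — 3/4 of 16 = 12, so 12 needed; 12 signed. Sufficient.
Dating window: the latest signature is 20 days after the earliest; the limit is 20 days. Within the window.

Effective — both the signature and dating-window requirements are satisfied.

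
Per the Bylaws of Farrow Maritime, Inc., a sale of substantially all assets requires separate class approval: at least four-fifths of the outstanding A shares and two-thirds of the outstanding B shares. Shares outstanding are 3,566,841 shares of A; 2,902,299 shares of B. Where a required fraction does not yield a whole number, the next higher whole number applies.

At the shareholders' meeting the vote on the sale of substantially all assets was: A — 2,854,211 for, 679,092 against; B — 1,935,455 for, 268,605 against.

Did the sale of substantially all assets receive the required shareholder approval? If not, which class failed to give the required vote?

A: 4/5 of 3566841 = 2853472.80, rounded up to 2853473; 2,853,473 required, 2,854,211 in favor — approved.
B: 2/3 of 2902299 = 1934866; 1,934,866 required, 1,935,455 in favor — approved.

Approved — every class gave the required vote.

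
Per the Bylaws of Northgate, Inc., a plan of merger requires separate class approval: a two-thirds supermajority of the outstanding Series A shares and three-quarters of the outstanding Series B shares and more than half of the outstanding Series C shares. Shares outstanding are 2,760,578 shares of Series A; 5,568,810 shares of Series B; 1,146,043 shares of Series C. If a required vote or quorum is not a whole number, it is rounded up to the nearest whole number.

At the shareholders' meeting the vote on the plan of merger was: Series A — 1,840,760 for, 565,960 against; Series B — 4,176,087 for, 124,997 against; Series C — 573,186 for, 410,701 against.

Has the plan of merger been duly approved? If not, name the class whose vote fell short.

Not approved — the Series B shares did not give the required vote.

Series A: 2/3 of 2760578 = 1840385.33, rounded up to 1840386; 1,840,386 required, 1,840,760 in favor — approved.
Series B: 3/4 of 5568810 = 4176607.50, rounded up to 4176608; 4,176,608 required, 4,176,087 in favor — not approved.
Series C: a majority of 1146043 is 573022; 573,022 required, 573,186 in favor — approved.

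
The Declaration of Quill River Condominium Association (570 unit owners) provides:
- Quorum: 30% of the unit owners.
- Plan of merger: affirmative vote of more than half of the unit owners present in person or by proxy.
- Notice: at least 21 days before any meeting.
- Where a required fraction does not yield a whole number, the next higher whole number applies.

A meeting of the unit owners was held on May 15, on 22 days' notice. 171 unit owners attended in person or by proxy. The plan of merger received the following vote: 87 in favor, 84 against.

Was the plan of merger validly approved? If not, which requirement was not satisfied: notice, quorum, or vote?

Valid — all requirements satisfied.

Notice: 22 days given; 21 required. Satisfied.
Quorum: 30% of 570 = 171; 171 present. Satisfied.
Vote: requires a majority of those present (171); a majority of 171 is 86, so 86 needed; 87 in favor. Satisfied.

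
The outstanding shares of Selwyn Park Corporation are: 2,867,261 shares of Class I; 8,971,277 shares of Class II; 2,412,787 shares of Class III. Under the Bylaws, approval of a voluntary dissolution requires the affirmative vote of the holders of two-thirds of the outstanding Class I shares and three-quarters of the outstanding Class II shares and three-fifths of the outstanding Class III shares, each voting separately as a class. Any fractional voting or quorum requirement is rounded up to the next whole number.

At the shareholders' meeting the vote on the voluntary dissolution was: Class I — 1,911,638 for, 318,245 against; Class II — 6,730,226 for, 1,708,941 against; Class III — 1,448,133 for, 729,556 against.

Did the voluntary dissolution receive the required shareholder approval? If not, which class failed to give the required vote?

Approved — every class gave the required vote.

Class I: 2/3 of 2867261 = 1911507.33, rounded up to 1911508; 1,911,508 required, 1,911,638 in favor — approved.
Class II: 3/4 of 8971277 = 6728457.75, rounded up to 6728458; 6,728,458 required, 6,730,226 in favor — approved.
Class III: 3/5 of 2412787 = 1447672.20, rounded up to 1447673; 1,447,673 required, 1,448,133 in favor — approved.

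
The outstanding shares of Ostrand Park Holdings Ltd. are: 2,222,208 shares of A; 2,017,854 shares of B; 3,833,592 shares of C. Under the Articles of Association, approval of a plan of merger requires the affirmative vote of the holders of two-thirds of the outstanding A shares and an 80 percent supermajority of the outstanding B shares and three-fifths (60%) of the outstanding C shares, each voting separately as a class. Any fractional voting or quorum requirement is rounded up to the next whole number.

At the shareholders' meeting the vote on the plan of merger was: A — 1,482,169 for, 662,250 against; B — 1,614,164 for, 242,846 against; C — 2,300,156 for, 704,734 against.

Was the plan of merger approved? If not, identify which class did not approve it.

A: 2/3 of 2222208 = 1481472; 1,481,472 required, 1,482,169 in favor — approved.
B: 4/5 of 2017854 = 1614283.20, rounded up to 1614284; 1,614,284 required, 1,614,164 in favor — not approved.
C: 3/5 of 3833592 = 2300155.20, rounded up to 2300156; 2,300,156 required, 2,300,156 in favor — approved.

Not approved — the B shares did not give the required vote.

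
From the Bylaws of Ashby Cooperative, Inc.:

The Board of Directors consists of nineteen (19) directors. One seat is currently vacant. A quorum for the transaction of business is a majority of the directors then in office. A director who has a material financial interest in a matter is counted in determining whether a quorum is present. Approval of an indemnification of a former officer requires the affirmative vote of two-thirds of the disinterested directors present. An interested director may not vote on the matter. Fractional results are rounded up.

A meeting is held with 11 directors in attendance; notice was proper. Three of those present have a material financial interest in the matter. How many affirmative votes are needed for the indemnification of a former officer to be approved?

6

The indemnification of a former officer requires two-thirds of the disinterested directors present (11 − 3 = 8).
2/3 of 8 = 5.33, rounded up to 6.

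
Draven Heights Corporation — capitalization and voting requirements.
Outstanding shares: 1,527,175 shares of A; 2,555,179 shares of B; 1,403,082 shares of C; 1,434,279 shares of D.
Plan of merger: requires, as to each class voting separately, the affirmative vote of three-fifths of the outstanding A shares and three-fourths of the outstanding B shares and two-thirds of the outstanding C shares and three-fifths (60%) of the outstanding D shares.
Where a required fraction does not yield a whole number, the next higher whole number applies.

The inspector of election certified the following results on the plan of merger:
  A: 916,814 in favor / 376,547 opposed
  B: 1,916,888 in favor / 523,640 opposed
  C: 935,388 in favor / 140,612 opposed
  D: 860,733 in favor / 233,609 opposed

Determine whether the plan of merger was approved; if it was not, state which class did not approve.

Approved — every class gave the required vote.

A: 3/5 of 1527175 = 916305; 916,305 required, 916,814 in favor — approved.
B: 3/4 of 2555179 = 1916384.25, rounded up to 1916385; 1,916,385 required, 1,916,888 in favor — approved.
C: 2/3 of 1403082 = 935388; 935,388 required, 935,388 in favor — approved.
D: 3/5 of 1434279 = 860567.40, rounded up to 860568; 860,568 required, 860,733 in favor — approved.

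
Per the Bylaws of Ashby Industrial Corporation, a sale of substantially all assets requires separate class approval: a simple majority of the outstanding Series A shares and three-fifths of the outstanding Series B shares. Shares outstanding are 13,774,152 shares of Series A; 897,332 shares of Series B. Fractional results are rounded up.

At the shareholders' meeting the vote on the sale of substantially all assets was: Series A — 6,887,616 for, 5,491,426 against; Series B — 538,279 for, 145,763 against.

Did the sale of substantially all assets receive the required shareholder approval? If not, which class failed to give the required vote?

Series A: a majority of 13774152 is 6887077; 6,887,077 required, 6,887,616 in favor — approved.
Series B: 3/5 of 897332 = 538399.20, rounded up to 538400; 538,400 required, 538,279 in favor — not approved.

Not approved — the Series B shares did not give the required vote.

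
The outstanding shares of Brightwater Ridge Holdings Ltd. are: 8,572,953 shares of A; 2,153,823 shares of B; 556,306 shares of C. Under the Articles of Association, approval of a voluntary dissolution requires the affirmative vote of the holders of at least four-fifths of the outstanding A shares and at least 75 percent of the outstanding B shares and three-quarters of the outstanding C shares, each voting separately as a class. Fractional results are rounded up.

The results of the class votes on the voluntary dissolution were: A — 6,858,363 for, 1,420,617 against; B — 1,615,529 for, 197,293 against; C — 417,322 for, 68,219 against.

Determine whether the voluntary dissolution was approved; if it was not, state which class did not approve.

A: 4/5 of 8572953 = 6858362.40, rounded up to 6858363; 6,858,363 required, 6,858,363 in favor — approved.
B: 3/4 of 2153823 = 1615367.25, rounded up to 1615368; 1,615,368 required, 1,615,529 in favor — approved.
C: 3/4 of 556306 = 417229.50, rounded up to 417230; 417,230 required, 417,322 in favor — approved.

Approved — every class gave the required vote.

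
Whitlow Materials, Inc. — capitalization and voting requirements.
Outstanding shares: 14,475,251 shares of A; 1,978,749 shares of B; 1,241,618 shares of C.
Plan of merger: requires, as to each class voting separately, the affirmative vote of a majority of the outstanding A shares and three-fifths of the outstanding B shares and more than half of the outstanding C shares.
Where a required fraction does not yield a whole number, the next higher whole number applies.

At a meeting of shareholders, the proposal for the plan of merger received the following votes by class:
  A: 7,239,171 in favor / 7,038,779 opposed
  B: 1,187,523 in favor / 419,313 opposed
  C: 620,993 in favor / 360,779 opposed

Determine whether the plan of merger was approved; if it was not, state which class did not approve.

Approved — every class gave the required vote.

A: a majority of 14475251 is 7237626; 7,237,626 required, 7,239,171 in favor — approved.
B: 3/5 of 1978749 = 1187249.40, rounded up to 1187250; 1,187,250 required, 1,187,523 in favor — approved.
C: a majority of 1241618 is 620810; 620,810 required, 620,993 in favor — approved.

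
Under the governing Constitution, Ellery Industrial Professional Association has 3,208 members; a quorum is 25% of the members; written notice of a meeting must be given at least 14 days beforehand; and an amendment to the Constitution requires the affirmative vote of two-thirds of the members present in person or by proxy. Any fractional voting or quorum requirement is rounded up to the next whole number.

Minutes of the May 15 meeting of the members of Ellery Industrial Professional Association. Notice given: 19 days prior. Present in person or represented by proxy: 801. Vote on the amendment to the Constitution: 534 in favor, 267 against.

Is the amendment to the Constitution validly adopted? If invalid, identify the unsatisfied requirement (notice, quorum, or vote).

Invalid — quorum requirement not satisfied.

Notice: 19 days given; 14 required. Satisfied.
Quorum: 25% of 3,208 = 802; 801 present. Not satisfied.
Vote: requires two-thirds of those present (801); 2/3 of 801 = 534, so 534 needed; 534 in favor. Satisfied.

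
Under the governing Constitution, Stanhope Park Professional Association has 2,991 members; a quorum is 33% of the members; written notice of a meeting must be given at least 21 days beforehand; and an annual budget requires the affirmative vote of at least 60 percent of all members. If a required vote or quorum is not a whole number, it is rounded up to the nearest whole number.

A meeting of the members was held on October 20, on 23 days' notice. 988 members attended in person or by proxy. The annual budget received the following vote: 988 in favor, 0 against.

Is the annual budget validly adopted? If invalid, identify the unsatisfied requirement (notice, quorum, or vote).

Notice: 23 days given; 21 required. Satisfied.
Quorum: 33% of 2,991 = 987.03, rounded up to 988; 988 present. Satisfied.
Vote: requires three-fifths of all members (2,991); 3/5 of 2991 = 1794.60, rounded up to 1795, so 1,795 needed; 988 in favor. Not satisfied.

Invalid — vote requirement not satisfied.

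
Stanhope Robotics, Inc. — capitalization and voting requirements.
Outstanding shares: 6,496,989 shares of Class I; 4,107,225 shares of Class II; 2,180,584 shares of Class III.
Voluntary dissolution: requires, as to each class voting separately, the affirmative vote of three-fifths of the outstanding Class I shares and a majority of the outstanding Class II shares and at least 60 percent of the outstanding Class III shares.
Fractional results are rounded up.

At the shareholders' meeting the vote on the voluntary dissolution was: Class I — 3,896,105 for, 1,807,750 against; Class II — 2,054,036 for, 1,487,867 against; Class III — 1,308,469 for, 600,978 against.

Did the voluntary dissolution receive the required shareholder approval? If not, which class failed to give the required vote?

Not approved — the Class I shares did not give the required vote.

Class I: 3/5 of 6496989 = 3898193.40, rounded up to 3898194; 3,898,194 required, 3,896,105 in favor — not approved.
Class II: a majority of 4107225 is 2053613; 2,053,613 required, 2,054,036 in favor — approved.
Class III: 3/5 of 2180584 = 1308350.40, rounded up to 1308351; 1,308,351 required, 1,308,469 in favor — approved.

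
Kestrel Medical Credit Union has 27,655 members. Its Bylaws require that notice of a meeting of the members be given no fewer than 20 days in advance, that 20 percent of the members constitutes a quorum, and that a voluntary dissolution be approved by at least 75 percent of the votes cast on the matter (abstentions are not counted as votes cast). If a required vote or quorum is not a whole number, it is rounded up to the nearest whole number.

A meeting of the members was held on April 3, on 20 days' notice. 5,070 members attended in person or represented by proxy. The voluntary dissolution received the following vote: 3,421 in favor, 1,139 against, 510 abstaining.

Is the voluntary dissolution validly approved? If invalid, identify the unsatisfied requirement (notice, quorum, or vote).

Notice: 20 days given; 20 required. Satisfied.
Quorum: 20% of 27,655 = 5,531; 5,070 present. Not satisfied.
Vote: requires three-fourths of the votes cast (5,070 − 510 abstaining = 4,560); 3/4 of 4560 = 3420, so 3,420 needed; 3,421 in favor. Satisfied.

Invalid — quorum requirement not satisfied.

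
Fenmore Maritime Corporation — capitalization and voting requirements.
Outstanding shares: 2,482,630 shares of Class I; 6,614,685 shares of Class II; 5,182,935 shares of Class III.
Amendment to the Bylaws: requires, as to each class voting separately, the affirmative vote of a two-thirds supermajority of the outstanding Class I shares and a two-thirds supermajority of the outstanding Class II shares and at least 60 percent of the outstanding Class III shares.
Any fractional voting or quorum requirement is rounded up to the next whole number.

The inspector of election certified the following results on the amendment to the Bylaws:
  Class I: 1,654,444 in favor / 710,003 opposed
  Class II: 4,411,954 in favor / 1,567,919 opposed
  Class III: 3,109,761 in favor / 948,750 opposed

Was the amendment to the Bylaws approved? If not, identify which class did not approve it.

Class I: 2/3 of 2482630 = 1655086.67, rounded up to 1655087; 1,655,087 required, 1,654,444 in favor — not approved.
Class II: 2/3 of 6614685 = 4409790; 4,409,790 required, 4,411,954 in favor — approved.
Class III: 3/5 of 5182935 = 3109761; 3,109,761 required, 3,109,761 in favor — approved.

Not approved — the Class I shares did not give the required vote.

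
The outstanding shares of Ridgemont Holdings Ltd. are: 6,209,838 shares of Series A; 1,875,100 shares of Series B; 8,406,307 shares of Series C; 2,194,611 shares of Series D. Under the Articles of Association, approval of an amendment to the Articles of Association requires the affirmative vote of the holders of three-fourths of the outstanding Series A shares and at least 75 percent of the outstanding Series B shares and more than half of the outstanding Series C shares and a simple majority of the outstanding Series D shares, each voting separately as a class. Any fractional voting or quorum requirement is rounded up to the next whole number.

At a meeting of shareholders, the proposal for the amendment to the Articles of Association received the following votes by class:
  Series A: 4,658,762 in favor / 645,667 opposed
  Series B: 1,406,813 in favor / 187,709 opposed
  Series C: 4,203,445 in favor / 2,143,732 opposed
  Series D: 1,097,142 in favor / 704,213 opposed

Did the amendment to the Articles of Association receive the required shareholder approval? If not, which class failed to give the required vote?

Series A: 3/4 of 6209838 = 4657378.50, rounded up to 4657379; 4,657,379 required, 4,658,762 in favor — approved.
Series B: 3/4 of 1875100 = 1406325; 1,406,325 required, 1,406,813 in favor — approved.
Series C: a majority of 8406307 is 4203154; 4,203,154 required, 4,203,445 in favor — approved.
Series D: a majority of 2194611 is 1097306; 1,097,306 required, 1,097,142 in favor — not approved.

Not approved — the Series D shares did not give the required vote.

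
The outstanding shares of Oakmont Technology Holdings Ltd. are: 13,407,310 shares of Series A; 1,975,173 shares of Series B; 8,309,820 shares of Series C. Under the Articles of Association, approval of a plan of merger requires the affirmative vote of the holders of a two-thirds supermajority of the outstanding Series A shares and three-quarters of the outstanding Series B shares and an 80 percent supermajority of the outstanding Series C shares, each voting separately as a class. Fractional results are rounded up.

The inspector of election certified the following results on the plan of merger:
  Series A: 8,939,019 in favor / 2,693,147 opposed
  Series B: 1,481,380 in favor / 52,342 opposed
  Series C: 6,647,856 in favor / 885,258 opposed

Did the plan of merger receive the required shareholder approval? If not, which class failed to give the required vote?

Approved — every class gave the required vote.

Series A: 2/3 of 13407310 = 8938206.67, rounded up to 8938207; 8,938,207 required, 8,939,019 in favor — approved.
Series B: 3/4 of 1975173 = 1481379.75, rounded up to 1481380; 1,481,380 required, 1,481,380 in favor — approved.
Series C: 4/5 of 8309820 = 6647856; 6,647,856 required, 6,647,856 in favor — approved.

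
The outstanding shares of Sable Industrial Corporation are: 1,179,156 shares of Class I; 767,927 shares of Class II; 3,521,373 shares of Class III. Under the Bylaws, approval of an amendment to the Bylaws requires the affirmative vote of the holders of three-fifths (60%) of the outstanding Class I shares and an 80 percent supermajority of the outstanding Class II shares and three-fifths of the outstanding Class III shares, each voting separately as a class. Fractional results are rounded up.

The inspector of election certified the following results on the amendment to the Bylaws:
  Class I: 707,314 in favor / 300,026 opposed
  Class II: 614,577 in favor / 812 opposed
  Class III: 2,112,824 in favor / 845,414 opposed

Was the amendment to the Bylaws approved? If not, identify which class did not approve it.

Class I: 3/5 of 1179156 = 707493.60, rounded up to 707494; 707,494 required, 707,314 in favor — not approved.
Class II: 4/5 of 767927 = 614341.60, rounded up to 614342; 614,342 required, 614,577 in favor — approved.
Class III: 3/5 of 3521373 = 2112823.80, rounded up to 2112824; 2,112,824 required, 2,112,824 in favor — approved.

Not approved — the Class I shares did not give the required vote.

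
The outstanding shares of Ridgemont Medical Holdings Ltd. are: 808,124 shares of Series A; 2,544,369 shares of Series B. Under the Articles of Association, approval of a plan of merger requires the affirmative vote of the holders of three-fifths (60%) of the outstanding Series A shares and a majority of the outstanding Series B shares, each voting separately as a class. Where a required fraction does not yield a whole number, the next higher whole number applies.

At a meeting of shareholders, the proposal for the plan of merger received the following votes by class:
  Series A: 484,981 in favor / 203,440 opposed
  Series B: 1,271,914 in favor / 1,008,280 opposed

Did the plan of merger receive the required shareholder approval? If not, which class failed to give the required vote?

Not approved — the Series B shares did not give the required vote.

Series A: 3/5 of 808124 = 484874.40, rounded up to 484875; 484,875 required, 484,981 in favor — approved.
Series B: a majority of 2544369 is 1272185; 1,272,185 required, 1,271,914 in favor — not approved.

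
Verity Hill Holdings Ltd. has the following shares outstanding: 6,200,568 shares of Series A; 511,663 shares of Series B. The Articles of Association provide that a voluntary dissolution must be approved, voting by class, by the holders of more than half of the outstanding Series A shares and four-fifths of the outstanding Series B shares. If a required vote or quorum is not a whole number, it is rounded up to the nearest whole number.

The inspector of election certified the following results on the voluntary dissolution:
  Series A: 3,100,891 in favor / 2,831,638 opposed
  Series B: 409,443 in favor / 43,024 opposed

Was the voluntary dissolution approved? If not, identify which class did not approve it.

Approved — every class gave the required vote.

Series A: a majority of 6200568 is 3100285; 3,100,285 required, 3,100,891 in favor — approved.
Series B: 4/5 of 511663 = 409330.40, rounded up to 409331; 409,331 required, 409,443 in favor — approved.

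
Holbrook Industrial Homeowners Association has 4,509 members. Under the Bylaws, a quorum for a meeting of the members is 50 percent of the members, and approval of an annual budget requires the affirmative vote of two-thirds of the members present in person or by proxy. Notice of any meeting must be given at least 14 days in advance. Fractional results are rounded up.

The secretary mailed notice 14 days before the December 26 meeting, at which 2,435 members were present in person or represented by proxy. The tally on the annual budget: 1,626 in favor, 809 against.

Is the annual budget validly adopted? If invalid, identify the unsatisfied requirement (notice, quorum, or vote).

Notice: 14 days given; 14 required. Satisfied.
Quorum: 50% of 4,509 = 2,254.50, rounded up to 2,255; 2,435 present. Satisfied.
Vote: requires two-thirds of those present (2,435); 2/3 of 2435 = 1623.33, rounded up to 1624, so 1,624 needed; 1,626 in favor. Satisfied.

Valid — all requirements satisfied.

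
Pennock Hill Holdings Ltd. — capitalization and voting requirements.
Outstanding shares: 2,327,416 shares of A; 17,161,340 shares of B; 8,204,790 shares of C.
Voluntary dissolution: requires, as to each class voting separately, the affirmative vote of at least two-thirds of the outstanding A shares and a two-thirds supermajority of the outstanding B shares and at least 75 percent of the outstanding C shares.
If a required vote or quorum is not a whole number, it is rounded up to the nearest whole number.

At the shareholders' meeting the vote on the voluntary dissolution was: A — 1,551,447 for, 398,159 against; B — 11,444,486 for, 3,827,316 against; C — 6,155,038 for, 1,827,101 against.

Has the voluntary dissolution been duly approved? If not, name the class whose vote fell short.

A: 2/3 of 2327416 = 1551610.67, rounded up to 1551611; 1,551,611 required, 1,551,447 in favor — not approved.
B: 2/3 of 17161340 = 11440893.33, rounded up to 11440894; 11,440,894 required, 11,444,486 in favor — approved.
C: 3/4 of 8204790 = 6153592.50, rounded up to 6153593; 6,153,593 required, 6,155,038 in favor — approved.

Not approved — the A shares did not give the required vote.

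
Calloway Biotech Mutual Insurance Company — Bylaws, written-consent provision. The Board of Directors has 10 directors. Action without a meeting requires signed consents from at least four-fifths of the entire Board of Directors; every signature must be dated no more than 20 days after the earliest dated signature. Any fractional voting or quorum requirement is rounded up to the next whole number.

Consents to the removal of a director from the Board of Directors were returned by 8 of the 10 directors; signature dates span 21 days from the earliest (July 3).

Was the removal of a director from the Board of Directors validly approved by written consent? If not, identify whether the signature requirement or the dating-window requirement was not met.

Signatures required: at least four-fifths of 10 — 4/5 of 10 = 8, so 8 needed; 8 signed. Sufficient.
Dating window: the latest signature is 21 days after the earliest; the limit is 20 days. Outside the window.

Not effective — dating-window requirement not satisfied.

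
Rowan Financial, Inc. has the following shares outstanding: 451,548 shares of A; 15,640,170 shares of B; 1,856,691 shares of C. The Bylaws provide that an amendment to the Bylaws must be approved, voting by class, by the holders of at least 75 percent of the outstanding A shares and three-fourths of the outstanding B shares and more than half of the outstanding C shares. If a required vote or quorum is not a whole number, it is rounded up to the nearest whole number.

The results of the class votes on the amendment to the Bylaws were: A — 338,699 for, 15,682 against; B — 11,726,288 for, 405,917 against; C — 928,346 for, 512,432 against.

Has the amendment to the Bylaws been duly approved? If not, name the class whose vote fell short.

A: 3/4 of 451548 = 338661; 338,661 required, 338,699 in favor — approved.
B: 3/4 of 15640170 = 11730127.50, rounded up to 11730128; 11,730,128 required, 11,726,288 in favor — not approved.
C: a majority of 1856691 is 928346; 928,346 required, 928,346 in favor — approved.

Not approved — the B shares did not give the required vote.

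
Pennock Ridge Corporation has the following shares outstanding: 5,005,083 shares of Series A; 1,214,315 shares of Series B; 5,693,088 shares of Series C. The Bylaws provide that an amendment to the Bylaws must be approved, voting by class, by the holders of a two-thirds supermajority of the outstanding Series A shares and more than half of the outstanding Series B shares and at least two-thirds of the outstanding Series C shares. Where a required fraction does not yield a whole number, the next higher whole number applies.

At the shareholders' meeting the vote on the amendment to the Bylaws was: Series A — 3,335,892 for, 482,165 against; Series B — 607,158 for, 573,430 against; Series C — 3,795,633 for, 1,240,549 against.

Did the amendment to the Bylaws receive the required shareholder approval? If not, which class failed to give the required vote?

Not approved — the Series A shares did not give the required vote.

Series A: 2/3 of 5005083 = 3336722; 3,336,722 required, 3,335,892 in favor — not approved.
Series B: a majority of 1214315 is 607158; 607,158 required, 607,158 in favor — approved.
Series C: 2/3 of 5693088 = 3795392; 3,795,392 required, 3,795,633 in favor — approved.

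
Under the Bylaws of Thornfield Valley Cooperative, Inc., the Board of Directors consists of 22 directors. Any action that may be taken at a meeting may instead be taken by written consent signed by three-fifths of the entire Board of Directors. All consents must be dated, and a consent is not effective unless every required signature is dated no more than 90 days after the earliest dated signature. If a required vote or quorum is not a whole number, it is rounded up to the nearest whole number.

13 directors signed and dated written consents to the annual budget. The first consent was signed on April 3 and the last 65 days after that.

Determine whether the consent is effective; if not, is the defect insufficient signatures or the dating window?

Signatures required: three-fifths of 22 — 3/5 of 22 = 13.20, rounded up to 14, so 14 needed; 13 signed. Insufficient.
Dating window: the latest signature is 65 days after the earliest; the limit is 90 days. Within the window.

Not effective — insufficient signatures.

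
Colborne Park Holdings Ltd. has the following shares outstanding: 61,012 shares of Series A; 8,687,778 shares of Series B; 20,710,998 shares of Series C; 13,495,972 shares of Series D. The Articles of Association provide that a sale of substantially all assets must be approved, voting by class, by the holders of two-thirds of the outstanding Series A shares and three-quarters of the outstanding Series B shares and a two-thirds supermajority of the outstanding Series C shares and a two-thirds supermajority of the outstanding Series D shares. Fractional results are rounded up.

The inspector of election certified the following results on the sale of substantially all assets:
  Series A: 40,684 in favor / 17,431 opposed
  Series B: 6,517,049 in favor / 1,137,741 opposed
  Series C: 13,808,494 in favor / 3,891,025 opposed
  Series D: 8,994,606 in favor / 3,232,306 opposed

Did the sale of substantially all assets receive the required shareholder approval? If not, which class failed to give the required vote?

Not approved — the Series D shares did not give the required vote.

Series A: 2/3 of 61012 = 40674.67, rounded up to 40675; 40,675 required, 40,684 in favor — approved.
Series B: 3/4 of 8687778 = 6515833.50, rounded up to 6515834; 6,515,834 required, 6,517,049 in favor — approved.
Series C: 2/3 of 20710998 = 13807332; 13,807,332 required, 13,808,494 in favor — approved.
Series D: 2/3 of 13495972 = 8997314.67, rounded up to 8997315; 8,997,315 required, 8,994,606 in favor — not approved.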